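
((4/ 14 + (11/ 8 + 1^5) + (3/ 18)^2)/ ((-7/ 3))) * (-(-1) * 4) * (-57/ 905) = 5149/ 17738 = 0.29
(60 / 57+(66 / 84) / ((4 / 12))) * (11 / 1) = 9977 / 266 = 37.51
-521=-521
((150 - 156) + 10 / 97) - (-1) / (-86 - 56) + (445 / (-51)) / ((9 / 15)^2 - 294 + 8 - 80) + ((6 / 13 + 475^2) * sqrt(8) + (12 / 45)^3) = -14113543277111 / 2407993062750 + 5866262 * sqrt(2) / 13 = 638159.31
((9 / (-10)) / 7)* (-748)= 3366 / 35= 96.17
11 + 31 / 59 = 680 / 59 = 11.53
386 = 386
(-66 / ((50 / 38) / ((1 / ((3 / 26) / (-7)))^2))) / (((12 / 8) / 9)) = -27691664 / 25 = -1107666.56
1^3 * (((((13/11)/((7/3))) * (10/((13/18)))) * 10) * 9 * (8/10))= 38880/77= 504.94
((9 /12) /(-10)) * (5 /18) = -1 /48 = -0.02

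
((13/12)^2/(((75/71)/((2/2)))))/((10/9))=11999/12000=1.00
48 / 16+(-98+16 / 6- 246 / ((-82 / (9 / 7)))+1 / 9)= -5567 / 63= -88.37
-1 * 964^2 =-929296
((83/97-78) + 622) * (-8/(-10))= 211404/485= 435.88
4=4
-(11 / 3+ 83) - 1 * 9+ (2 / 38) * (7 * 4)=-5369 / 57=-94.19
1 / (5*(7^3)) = 1 / 1715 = 0.00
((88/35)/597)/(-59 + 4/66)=-968/13546925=-0.00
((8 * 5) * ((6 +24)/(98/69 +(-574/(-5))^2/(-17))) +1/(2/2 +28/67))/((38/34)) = -815406343/1077879215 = -0.76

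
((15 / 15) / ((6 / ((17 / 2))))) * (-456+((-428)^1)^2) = 776594 / 3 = 258864.67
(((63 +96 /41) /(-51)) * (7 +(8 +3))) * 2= -32148 /697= -46.12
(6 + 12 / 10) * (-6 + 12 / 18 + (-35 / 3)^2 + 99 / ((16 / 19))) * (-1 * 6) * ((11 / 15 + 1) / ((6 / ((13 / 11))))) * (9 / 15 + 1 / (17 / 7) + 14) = -350529322 / 6375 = -54984.99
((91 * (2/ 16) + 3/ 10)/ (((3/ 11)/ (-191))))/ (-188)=981167/ 22560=43.49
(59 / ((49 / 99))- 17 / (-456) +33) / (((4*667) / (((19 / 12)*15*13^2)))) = 2874420445 / 12550272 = 229.03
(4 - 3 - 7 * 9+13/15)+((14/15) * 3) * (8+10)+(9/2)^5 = 880583/480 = 1834.55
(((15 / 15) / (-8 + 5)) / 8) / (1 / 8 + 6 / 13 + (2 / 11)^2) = -1573 / 23391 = -0.07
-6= -6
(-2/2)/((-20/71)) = 71/20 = 3.55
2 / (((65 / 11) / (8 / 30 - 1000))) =-329912 / 975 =-338.37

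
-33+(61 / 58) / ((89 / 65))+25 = -37331 / 5162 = -7.23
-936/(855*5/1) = -0.22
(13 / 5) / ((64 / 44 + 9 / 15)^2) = 7865 / 12769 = 0.62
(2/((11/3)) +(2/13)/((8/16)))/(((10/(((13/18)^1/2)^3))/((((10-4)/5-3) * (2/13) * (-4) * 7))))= 5551/178200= 0.03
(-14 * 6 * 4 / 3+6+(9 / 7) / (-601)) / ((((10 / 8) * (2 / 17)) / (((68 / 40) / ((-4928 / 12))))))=35149047 / 11779600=2.98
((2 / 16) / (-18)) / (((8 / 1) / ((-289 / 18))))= 289 / 20736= 0.01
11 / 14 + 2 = 39 / 14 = 2.79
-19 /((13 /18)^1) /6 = -57 /13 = -4.38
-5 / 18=-0.28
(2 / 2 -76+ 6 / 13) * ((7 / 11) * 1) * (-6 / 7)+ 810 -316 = 76456 / 143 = 534.66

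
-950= -950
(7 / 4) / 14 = 1 / 8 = 0.12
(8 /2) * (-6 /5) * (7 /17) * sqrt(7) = -168 * sqrt(7) /85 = -5.23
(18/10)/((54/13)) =13/30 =0.43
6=6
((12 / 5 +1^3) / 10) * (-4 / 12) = -17 / 150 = -0.11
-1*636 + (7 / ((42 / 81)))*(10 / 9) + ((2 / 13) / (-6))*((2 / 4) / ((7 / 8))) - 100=-196837 / 273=-721.01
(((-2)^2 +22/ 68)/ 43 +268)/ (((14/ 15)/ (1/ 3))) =1959815/ 20468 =95.75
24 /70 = 12 /35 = 0.34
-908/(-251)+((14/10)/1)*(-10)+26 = 3920/251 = 15.62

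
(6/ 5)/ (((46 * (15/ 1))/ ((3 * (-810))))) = -486/ 115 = -4.23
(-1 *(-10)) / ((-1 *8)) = -5 / 4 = -1.25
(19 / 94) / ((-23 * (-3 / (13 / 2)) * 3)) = 247 / 38916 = 0.01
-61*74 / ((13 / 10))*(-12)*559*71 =1653749040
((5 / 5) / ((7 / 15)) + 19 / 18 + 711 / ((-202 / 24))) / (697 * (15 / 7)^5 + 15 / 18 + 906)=-2483423929 / 989947400511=-0.00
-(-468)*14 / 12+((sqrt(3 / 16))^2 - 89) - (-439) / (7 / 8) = 107397 / 112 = 958.90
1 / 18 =0.06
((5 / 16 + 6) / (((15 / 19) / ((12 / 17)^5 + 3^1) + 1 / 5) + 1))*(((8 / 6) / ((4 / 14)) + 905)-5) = 3942.13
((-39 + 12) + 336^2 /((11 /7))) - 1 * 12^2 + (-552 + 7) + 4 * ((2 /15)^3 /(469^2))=580826047126852 /8166052125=71126.91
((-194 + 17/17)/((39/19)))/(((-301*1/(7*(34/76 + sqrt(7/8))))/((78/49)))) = 3281/2107 + 3667*sqrt(14)/4214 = 4.81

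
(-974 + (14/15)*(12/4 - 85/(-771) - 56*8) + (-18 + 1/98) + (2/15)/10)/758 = -7974430417/4295472300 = -1.86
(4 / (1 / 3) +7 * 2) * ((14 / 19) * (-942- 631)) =-572572 / 19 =-30135.37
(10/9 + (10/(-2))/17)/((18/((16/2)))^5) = 128000/9034497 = 0.01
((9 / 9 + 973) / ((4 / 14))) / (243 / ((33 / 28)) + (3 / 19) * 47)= 712481 / 44643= 15.96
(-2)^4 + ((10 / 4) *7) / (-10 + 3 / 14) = 1947 / 137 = 14.21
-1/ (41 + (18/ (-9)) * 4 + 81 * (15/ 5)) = -1/ 276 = -0.00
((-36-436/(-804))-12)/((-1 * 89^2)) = 9539/1592121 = 0.01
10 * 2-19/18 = 341/18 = 18.94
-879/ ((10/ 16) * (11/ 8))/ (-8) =7032/ 55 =127.85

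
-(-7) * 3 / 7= 3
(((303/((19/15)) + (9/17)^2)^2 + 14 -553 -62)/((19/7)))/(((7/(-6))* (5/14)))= -28748494693884/572870539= -50183.23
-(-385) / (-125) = -77 / 25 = -3.08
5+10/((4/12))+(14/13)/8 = 1827/52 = 35.13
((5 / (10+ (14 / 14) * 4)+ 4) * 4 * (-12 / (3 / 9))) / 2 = -2196 / 7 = -313.71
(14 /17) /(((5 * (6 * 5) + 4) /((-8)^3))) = -2.74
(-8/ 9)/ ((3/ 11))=-88/ 27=-3.26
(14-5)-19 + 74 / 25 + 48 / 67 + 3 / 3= -8917 / 1675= -5.32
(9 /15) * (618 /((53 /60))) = 22248 /53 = 419.77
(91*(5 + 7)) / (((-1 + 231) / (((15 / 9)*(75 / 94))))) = 6825 / 1081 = 6.31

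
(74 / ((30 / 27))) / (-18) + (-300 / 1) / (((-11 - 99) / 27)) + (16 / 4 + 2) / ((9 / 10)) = 25279 / 330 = 76.60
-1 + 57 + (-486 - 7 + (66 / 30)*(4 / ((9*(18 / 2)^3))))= -14335741 / 32805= -437.00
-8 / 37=-0.22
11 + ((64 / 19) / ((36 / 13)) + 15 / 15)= 2260 / 171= 13.22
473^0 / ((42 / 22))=11 / 21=0.52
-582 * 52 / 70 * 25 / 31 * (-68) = 5144880 / 217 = 23709.12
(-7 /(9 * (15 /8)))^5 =-550731776 /44840334375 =-0.01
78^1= 78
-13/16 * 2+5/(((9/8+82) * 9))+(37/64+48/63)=-21319/76608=-0.28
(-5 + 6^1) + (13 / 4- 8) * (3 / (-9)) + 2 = 4.58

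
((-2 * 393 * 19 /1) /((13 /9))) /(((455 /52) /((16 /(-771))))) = 2867328 /116935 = 24.52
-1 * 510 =-510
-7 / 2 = -3.50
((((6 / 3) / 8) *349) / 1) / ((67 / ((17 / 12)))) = 5933 / 3216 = 1.84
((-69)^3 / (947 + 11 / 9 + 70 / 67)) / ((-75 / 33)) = 2179000197 / 14310200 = 152.27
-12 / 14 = -6 / 7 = -0.86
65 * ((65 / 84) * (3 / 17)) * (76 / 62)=10.88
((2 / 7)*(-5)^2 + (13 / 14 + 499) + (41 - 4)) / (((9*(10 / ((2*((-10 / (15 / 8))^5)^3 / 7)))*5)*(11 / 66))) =-2927267700196784472064 / 17577411075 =-166535770694.93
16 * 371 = 5936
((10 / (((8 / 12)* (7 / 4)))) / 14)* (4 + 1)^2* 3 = 2250 / 49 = 45.92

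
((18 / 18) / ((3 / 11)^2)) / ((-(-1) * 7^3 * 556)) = 121 / 1716372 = 0.00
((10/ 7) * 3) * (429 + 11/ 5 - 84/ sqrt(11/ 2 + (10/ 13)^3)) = 1848 - 4680 * sqrt(680342)/ 26167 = 1700.48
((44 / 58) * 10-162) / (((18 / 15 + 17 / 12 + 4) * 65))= -53736 / 149669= -0.36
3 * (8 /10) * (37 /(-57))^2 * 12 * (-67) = -1467568 /1805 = -813.06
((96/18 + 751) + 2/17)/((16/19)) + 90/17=737321/816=903.58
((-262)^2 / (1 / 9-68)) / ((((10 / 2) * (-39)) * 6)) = 34322 / 39715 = 0.86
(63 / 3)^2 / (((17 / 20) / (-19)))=-167580 / 17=-9857.65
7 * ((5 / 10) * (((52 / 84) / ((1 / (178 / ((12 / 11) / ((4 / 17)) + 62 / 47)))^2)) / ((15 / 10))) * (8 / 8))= 110094200788 / 85322169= 1290.34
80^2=6400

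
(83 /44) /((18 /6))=83 /132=0.63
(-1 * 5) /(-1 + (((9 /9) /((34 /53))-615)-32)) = 170 /21979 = 0.01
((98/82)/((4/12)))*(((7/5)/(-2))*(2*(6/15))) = -2058/1025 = -2.01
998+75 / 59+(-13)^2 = 68928 / 59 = 1168.27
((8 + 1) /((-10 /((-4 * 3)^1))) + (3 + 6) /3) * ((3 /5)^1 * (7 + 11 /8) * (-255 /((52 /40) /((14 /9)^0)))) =-707319 /52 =-13602.29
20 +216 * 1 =236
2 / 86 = 1 / 43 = 0.02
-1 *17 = -17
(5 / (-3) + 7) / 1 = 16 / 3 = 5.33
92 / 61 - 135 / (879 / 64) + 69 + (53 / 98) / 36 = 3827109133 / 63055944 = 60.69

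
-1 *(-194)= 194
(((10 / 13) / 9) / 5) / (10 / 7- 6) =-7 / 1872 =-0.00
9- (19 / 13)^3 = 12914 / 2197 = 5.88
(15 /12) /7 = 5 /28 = 0.18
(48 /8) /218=3 /109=0.03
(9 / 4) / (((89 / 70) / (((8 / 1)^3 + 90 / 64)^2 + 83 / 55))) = 935250576561 / 2004992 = 466461.00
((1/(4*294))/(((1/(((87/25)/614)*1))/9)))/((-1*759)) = -87/1522351600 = -0.00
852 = 852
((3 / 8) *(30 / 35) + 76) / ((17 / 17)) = 2137 / 28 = 76.32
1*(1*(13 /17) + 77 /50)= 1959 /850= 2.30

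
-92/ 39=-2.36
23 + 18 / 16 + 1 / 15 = 2903 / 120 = 24.19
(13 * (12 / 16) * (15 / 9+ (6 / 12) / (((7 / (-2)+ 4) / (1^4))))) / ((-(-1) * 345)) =26 / 345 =0.08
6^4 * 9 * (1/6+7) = 83592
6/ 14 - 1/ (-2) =13/ 14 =0.93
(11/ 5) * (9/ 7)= 2.83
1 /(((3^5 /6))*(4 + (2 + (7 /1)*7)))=2 /4455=0.00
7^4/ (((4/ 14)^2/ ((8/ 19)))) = 235298/ 19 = 12384.11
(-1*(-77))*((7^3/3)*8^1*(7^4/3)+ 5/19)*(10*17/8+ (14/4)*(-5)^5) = -140292016977035/228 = -615315863934.36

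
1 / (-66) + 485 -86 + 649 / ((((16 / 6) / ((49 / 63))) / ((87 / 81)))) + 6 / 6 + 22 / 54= 4303213 / 7128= 603.71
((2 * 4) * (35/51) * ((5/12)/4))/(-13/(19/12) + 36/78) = -0.07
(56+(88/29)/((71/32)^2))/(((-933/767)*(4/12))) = -6348225832/45464779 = -139.63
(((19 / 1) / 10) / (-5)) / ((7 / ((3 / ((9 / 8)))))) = -76 / 525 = -0.14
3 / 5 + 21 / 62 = 0.94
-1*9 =-9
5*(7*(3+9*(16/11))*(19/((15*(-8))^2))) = 7847/10560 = 0.74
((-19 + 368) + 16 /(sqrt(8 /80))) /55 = 16*sqrt(10) /55 + 349 /55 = 7.27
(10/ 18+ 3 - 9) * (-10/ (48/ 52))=3185/ 54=58.98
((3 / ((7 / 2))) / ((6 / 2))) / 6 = 1 / 21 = 0.05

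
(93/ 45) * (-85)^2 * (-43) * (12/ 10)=-770474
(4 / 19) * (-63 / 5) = -252 / 95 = -2.65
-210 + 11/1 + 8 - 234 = -425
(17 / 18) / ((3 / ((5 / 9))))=85 / 486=0.17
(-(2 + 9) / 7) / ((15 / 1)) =-11 / 105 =-0.10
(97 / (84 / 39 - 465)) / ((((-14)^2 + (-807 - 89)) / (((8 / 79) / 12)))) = 1261 / 499110150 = 0.00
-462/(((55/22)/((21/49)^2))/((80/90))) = -1056/35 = -30.17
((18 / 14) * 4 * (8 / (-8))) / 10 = -18 / 35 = -0.51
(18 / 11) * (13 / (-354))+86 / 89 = 52343 / 57761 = 0.91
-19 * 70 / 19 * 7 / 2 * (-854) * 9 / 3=627690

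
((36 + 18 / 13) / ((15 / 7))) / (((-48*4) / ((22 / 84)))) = -99 / 4160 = -0.02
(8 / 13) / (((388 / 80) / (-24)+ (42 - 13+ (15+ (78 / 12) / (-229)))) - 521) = -879360 / 681943249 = -0.00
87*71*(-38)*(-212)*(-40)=-1990476480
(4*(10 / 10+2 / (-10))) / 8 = 2 / 5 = 0.40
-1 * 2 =-2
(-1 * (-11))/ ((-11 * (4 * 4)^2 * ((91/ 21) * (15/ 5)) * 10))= -1/ 33280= -0.00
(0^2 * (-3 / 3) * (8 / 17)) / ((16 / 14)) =0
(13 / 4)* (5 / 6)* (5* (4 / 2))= 325 / 12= 27.08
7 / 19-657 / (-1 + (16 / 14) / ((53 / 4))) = 1544522 / 2147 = 719.39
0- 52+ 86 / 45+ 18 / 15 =-440 / 9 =-48.89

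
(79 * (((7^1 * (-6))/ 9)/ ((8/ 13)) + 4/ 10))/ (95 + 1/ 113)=-3847537/ 644160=-5.97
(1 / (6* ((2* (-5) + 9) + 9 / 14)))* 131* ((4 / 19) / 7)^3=-8384 / 5041365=-0.00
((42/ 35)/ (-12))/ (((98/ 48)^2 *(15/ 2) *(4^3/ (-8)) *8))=0.00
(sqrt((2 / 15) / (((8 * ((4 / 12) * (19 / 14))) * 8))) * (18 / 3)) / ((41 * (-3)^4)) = sqrt(665) / 210330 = 0.00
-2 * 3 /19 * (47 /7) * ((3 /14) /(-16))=423 /14896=0.03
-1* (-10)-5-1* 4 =1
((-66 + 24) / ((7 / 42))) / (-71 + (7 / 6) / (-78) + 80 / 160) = 117936 / 33001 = 3.57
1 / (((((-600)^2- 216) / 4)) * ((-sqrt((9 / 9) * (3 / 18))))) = -0.00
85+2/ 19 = 1617/ 19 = 85.11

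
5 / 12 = 0.42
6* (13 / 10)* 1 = 39 / 5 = 7.80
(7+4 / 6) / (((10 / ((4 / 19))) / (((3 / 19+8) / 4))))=0.33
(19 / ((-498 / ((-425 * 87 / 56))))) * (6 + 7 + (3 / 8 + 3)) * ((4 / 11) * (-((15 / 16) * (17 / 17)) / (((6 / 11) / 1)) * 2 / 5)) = -30676925 / 297472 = -103.13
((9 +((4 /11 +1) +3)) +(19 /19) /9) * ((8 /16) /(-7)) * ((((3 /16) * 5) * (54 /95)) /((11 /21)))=-18009 /18392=-0.98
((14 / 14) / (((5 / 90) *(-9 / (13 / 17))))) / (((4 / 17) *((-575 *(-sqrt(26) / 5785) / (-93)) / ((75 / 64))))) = 1614015 *sqrt(26) / 5888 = 1397.74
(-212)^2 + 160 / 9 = 404656 / 9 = 44961.78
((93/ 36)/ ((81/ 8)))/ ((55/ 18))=124/ 1485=0.08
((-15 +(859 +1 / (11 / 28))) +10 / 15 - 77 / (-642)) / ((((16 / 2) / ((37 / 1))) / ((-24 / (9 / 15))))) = -1107013915 / 7062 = -156756.43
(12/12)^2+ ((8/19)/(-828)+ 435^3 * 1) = 323736541306/3933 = 82312876.00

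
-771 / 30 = -257 / 10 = -25.70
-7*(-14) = 98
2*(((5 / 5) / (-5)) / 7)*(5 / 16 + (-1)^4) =-3 / 40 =-0.08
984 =984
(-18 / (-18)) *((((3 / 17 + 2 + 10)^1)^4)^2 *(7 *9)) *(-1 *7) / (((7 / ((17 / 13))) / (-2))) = 424749922962915513726 / 5334402749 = 79624644585.10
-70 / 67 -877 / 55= -62609 / 3685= -16.99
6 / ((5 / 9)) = 54 / 5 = 10.80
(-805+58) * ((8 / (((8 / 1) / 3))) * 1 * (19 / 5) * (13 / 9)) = -61503 / 5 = -12300.60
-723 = -723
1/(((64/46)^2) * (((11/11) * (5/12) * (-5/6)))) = -4761/3200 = -1.49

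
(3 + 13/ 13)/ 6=2/ 3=0.67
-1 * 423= -423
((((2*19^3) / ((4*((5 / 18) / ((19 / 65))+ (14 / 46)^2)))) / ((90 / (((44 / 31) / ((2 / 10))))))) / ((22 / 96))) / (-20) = -1654555416 / 29245865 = -56.57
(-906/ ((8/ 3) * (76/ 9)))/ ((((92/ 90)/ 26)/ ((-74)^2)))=-9795379815/ 1748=-5603764.20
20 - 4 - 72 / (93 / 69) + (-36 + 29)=-1377 / 31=-44.42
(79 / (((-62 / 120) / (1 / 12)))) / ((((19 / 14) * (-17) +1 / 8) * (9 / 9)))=4424 / 7967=0.56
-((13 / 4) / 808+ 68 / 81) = -220829 / 261792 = -0.84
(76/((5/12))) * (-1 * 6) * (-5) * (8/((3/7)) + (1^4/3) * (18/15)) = 521664/5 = 104332.80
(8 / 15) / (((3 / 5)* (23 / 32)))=256 / 207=1.24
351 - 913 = -562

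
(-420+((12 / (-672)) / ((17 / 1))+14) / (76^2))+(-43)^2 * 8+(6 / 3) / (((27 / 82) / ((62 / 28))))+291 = 2178958607893 / 148466304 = 14676.45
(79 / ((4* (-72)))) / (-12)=79 / 3456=0.02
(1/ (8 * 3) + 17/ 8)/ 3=13/ 18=0.72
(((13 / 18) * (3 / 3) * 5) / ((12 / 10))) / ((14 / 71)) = 15.26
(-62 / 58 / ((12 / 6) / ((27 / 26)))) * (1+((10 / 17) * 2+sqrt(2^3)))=-2.78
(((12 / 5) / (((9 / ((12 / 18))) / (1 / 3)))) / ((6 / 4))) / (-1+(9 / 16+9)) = 0.00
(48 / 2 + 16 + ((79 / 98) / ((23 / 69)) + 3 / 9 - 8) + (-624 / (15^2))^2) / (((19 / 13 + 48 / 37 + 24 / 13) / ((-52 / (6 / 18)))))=-292599717982 / 203503125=-1437.81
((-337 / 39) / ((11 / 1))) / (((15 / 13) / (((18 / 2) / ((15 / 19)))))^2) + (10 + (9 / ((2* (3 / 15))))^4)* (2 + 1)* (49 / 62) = 12431498633203 / 20460000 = 607600.13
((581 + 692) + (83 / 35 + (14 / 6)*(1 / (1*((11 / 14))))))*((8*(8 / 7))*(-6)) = -188989952 / 2695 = -70126.14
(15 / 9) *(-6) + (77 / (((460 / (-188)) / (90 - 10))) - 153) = -61653 / 23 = -2680.57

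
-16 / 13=-1.23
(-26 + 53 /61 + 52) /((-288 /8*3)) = -1639 /6588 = -0.25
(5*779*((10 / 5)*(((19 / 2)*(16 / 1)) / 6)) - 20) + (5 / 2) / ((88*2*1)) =208376975 / 1056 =197326.68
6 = 6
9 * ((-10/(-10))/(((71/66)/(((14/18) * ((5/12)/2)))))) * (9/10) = 693/568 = 1.22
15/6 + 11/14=23/7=3.29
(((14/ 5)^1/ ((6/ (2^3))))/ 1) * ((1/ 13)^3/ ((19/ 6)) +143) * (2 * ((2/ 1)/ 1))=267422624/ 125229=2135.47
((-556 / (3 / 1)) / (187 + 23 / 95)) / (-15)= 2641 / 40023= 0.07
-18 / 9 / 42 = -1 / 21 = -0.05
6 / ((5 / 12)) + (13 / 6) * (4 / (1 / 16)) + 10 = 2446 / 15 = 163.07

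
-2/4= -1/2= -0.50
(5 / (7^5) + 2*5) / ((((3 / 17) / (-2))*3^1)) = -634950 / 16807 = -37.78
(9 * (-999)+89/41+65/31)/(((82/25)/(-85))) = 24272041125/104222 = 232887.88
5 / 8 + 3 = 3.62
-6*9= -54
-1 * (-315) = 315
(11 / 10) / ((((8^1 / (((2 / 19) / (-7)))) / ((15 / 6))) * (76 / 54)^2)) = -8019 / 3072832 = -0.00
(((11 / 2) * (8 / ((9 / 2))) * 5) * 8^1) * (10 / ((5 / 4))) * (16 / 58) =225280 / 261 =863.14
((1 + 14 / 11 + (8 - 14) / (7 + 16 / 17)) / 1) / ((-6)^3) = -0.01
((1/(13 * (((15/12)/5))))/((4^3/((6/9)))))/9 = 1/2808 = 0.00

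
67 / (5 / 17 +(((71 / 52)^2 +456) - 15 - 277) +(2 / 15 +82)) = 46197840 / 171202111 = 0.27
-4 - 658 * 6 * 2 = -7900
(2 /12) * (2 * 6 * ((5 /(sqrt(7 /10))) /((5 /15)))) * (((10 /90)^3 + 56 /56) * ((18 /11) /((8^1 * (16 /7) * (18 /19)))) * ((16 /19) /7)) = 1825 * sqrt(70) /37422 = 0.41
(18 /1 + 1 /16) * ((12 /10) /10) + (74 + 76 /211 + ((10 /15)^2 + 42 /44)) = 651124163 /8355600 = 77.93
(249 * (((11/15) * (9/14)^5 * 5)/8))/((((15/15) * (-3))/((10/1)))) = -41.77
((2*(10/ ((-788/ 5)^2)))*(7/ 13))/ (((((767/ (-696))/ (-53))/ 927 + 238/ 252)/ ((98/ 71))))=733059085500/ 1156873111441177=0.00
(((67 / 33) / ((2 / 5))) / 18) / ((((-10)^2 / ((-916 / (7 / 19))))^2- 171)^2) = 120060774386304335 / 12449639546219610325008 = 0.00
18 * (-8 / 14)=-72 / 7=-10.29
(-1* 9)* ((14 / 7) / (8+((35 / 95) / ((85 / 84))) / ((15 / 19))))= -3825 / 1798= -2.13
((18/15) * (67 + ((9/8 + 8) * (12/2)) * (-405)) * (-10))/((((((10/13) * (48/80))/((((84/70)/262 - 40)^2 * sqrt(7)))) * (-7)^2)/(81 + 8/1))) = 70213620953819551 * sqrt(7)/42044450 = 4418366269.34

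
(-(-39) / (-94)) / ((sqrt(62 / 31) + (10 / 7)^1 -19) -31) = 1911 * sqrt(2) / 10857188 + 23205 / 2714297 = 0.01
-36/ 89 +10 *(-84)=-74796/ 89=-840.40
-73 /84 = -0.87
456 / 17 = 26.82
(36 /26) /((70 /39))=27 /35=0.77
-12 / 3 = -4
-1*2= -2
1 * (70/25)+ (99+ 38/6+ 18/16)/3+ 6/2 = 14863/360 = 41.29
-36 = -36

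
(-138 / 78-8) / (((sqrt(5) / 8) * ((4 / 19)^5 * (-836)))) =16550767 * sqrt(5) / 366080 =101.09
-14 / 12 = -7 / 6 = -1.17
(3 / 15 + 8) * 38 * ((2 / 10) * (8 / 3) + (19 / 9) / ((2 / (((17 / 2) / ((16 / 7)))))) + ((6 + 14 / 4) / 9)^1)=12371299 / 7200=1718.24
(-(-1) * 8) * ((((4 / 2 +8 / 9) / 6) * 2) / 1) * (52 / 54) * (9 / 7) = 9.54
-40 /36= -10 /9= -1.11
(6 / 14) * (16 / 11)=48 / 77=0.62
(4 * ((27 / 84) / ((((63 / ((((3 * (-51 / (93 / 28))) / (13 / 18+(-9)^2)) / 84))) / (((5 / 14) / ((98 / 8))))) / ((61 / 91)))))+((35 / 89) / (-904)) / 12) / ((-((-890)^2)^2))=524249997163 / 8449590548732190157530048000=0.00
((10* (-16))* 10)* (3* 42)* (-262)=52819200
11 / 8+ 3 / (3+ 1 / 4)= 239 / 104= 2.30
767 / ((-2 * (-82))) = 767 / 164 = 4.68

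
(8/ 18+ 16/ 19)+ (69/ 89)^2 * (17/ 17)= 2556751/ 1354491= 1.89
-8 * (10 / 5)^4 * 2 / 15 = -256 / 15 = -17.07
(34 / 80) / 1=17 / 40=0.42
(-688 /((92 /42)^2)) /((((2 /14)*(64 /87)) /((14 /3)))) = -26946423 /4232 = -6367.30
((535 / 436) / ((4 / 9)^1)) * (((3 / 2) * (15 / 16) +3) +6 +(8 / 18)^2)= 14704475 / 502272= 29.28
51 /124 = 0.41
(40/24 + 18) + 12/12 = 62/3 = 20.67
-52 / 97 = -0.54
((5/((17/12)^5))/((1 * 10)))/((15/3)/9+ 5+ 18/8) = 0.01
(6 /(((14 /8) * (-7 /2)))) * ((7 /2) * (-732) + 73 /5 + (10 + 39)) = 599616 /245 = 2447.41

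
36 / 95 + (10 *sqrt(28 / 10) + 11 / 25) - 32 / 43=1527 / 20425 + 2 *sqrt(70)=16.81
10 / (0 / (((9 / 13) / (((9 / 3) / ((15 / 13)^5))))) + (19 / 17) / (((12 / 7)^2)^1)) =24480 / 931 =26.29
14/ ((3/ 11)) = 154/ 3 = 51.33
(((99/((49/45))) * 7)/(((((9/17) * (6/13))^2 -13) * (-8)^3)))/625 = 0.00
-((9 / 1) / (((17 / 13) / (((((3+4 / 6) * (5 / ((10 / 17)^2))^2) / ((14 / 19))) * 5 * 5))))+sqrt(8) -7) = -40044295 / 224 -2 * sqrt(2) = -178772.00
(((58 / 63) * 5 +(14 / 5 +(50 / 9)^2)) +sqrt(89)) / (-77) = -108488 / 218295 - sqrt(89) / 77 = -0.62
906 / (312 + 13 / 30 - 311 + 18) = 27180 / 583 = 46.62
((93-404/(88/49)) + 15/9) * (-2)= 8599/33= 260.58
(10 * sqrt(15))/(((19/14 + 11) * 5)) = 0.63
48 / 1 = 48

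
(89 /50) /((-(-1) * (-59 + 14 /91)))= -1157 /38250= -0.03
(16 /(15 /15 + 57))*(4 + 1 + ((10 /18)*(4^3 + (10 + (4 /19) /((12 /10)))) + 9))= 226576 /14877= 15.23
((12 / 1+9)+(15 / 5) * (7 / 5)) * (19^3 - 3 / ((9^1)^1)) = 864192 / 5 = 172838.40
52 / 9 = 5.78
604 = 604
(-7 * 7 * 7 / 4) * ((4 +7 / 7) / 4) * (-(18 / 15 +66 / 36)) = 31213 / 96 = 325.14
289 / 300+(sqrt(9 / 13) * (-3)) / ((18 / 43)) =289 / 300 - 43 * sqrt(13) / 26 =-5.00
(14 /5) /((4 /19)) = 133 /10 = 13.30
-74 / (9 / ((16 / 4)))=-296 / 9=-32.89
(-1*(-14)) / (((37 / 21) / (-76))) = -603.89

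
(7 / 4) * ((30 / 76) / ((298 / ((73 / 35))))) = 219 / 45296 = 0.00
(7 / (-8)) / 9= -7 / 72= -0.10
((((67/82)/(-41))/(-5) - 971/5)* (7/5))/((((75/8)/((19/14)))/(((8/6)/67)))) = -11026536/14078375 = -0.78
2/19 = 0.11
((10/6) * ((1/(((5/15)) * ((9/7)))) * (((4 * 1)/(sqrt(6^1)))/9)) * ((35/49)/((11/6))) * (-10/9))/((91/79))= -0.27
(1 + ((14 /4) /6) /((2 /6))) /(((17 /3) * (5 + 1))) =11 /136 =0.08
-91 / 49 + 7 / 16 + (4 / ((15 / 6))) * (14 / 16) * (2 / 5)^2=-1.20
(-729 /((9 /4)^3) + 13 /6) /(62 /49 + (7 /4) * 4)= -7.48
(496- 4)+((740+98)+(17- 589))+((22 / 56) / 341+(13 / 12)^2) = 23722693 / 31248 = 759.17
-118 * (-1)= 118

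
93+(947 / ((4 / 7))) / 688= 262565 / 2752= 95.41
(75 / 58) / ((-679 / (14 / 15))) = -0.00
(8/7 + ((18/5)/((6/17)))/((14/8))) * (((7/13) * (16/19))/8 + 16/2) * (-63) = -874008/247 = -3538.49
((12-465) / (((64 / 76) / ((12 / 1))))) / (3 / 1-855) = 8607 / 1136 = 7.58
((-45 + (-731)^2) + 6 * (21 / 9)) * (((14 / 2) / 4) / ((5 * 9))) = 41559 / 2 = 20779.50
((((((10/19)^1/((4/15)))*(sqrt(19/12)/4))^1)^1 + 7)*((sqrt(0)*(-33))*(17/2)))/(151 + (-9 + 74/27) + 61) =0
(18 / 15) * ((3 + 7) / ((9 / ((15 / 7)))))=20 / 7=2.86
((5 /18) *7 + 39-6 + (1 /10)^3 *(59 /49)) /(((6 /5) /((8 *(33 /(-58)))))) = -169521341 /1278900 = -132.55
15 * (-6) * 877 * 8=-631440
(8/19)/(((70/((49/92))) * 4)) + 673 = 5882027/8740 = 673.00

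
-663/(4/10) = -3315/2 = -1657.50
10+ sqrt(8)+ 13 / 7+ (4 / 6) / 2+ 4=2 * sqrt(2)+ 340 / 21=19.02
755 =755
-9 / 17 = -0.53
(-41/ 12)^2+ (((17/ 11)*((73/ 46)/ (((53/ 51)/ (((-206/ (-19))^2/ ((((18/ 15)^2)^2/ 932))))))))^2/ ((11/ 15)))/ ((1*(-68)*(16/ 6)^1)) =-312451936679606995207269373/ 2672359362868491648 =-116919880.25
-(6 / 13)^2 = -36 / 169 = -0.21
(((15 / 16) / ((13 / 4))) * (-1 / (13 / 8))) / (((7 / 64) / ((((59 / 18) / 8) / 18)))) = -1180 / 31941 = -0.04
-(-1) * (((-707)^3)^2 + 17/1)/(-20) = -62443392099028533/10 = -6244339209902853.30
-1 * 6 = -6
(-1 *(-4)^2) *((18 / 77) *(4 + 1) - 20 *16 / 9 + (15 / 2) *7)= -200840 / 693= -289.81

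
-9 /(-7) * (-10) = -90 /7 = -12.86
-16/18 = -8/9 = -0.89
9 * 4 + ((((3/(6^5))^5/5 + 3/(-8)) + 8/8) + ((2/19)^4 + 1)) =2868384188651638075030801/76235875850791535247360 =37.63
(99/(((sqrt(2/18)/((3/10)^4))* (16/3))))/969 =24057/51680000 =0.00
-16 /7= -2.29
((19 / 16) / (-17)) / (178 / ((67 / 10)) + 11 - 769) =1273 / 13329632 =0.00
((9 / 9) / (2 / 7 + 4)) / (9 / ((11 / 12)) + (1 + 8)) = 77 / 6210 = 0.01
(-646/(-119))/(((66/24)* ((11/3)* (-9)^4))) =152/1852389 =0.00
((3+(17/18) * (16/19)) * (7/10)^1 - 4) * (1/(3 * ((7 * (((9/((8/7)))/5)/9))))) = -9188/25137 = -0.37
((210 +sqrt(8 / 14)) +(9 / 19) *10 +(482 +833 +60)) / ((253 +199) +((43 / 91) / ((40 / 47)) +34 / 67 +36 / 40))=69680 *sqrt(7) / 110712419 +7366395400 / 2103535961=3.50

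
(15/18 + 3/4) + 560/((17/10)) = 67523/204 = 331.00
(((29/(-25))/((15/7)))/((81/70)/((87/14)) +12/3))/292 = -5887/13293300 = -0.00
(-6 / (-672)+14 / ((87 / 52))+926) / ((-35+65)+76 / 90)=136568505 / 4508224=30.29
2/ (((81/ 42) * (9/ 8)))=224/ 243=0.92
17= 17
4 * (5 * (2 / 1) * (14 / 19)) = 560 / 19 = 29.47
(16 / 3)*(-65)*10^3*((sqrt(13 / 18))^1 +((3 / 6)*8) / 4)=-1040000 / 3 - 520000*sqrt(26) / 9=-641276.68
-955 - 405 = -1360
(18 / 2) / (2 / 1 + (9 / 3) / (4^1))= 36 / 11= 3.27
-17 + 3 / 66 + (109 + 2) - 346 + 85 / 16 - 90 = -59249 / 176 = -336.64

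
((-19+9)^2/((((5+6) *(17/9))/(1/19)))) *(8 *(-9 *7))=-127.67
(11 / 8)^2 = 1.89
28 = 28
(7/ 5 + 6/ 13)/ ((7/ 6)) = 726/ 455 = 1.60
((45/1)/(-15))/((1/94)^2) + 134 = -26374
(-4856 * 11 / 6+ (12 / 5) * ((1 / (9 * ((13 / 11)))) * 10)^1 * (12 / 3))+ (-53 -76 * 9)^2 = 20836739 / 39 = 534275.36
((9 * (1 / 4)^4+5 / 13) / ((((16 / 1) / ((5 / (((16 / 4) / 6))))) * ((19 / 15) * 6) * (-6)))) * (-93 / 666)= 1082675 / 1796800512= 0.00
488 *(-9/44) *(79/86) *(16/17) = -693936/8041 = -86.30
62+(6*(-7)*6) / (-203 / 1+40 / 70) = 89618 / 1417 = 63.24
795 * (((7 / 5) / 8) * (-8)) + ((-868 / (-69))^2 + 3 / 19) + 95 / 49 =-952.65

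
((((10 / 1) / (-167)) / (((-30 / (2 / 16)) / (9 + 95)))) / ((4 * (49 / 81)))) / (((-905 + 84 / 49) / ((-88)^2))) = -679536 / 7391587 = -0.09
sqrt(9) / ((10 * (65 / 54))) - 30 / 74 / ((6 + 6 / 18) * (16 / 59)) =48213 / 3655600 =0.01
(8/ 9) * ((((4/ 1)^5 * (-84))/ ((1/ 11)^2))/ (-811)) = 27754496/ 2433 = 11407.52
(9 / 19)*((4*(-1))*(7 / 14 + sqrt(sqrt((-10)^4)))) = -378 / 19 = -19.89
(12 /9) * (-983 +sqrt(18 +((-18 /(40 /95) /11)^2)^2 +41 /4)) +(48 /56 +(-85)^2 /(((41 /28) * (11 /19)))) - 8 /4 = sqrt(960919793) /1452 +68293552 /9471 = 7232.16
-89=-89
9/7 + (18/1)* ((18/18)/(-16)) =9/56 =0.16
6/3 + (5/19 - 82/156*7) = -2099/1482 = -1.42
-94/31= -3.03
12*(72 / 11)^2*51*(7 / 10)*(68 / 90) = 41948928 / 3025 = 13867.41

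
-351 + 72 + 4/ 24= -1673/ 6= -278.83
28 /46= 14 /23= 0.61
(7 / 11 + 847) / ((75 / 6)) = 18648 / 275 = 67.81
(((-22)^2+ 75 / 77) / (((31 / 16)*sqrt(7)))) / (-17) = -597488*sqrt(7) / 284053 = -5.57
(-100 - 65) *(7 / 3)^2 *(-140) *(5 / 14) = 134750 / 3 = 44916.67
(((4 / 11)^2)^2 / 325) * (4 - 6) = -512 / 4758325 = -0.00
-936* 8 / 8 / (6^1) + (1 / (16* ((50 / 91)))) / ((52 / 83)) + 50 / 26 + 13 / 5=-6293887 / 41600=-151.30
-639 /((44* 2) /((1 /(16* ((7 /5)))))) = -3195 /9856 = -0.32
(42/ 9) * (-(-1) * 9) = 42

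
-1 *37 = -37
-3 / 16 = -0.19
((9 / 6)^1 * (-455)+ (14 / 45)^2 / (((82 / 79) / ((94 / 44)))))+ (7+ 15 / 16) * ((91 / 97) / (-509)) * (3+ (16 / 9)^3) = -682.43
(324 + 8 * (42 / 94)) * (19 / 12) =24377 / 47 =518.66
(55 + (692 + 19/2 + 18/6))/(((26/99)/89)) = 13383909/52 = 257382.87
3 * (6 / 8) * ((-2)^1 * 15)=-135 / 2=-67.50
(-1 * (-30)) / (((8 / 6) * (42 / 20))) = 75 / 7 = 10.71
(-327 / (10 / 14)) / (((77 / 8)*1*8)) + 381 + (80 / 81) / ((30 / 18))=557836 / 1485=375.65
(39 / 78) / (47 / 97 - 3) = -97 / 488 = -0.20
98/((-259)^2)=2/1369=0.00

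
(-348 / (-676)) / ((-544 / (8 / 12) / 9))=-261 / 45968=-0.01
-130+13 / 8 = -1027 / 8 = -128.38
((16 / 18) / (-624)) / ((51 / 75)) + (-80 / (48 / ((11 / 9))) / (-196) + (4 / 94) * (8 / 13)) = 631853 / 18322668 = 0.03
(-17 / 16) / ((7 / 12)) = -51 / 28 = -1.82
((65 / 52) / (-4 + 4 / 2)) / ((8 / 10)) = -25 / 32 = -0.78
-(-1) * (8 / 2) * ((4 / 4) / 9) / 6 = 0.07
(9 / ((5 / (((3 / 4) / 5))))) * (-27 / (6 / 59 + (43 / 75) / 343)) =-44258319 / 627548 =-70.53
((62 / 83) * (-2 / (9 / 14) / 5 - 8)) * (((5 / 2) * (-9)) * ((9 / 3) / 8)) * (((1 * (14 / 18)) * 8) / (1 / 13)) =1094548 / 249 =4395.78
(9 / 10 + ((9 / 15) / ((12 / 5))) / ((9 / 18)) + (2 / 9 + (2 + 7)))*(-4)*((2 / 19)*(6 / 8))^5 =-6453 / 49521980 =-0.00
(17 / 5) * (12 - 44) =-544 / 5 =-108.80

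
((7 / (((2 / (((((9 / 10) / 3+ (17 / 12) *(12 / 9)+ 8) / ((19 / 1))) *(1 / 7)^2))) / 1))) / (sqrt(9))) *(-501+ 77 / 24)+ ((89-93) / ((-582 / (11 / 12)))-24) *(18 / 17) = -31.76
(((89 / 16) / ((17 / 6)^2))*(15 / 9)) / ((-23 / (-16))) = 5340 / 6647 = 0.80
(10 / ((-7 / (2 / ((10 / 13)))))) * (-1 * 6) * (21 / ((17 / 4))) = 1872 / 17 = 110.12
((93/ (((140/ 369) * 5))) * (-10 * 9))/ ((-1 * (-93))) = -3321/ 70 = -47.44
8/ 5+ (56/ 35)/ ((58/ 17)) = 2.07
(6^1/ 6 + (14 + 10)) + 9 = 34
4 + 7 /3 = 19 /3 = 6.33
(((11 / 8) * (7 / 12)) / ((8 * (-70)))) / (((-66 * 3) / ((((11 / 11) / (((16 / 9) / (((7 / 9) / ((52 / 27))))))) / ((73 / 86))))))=301 / 155484160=0.00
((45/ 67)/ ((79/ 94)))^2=17892900/ 28015849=0.64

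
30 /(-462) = -5 /77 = -0.06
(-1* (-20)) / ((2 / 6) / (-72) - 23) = -0.87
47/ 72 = 0.65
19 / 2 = 9.50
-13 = -13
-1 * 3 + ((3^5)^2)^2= 3486784398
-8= -8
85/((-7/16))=-1360/7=-194.29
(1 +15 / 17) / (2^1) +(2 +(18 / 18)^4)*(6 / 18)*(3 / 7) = 163 / 119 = 1.37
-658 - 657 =-1315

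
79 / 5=15.80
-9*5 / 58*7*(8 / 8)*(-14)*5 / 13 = 11025 / 377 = 29.24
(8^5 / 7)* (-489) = -2289078.86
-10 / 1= -10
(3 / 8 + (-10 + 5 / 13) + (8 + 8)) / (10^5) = 703 / 10400000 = 0.00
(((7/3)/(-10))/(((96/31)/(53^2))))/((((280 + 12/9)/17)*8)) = -10362401/6481920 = -1.60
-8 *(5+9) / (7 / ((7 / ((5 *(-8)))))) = 14 / 5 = 2.80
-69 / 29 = -2.38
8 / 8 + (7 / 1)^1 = 8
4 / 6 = 2 / 3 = 0.67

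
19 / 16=1.19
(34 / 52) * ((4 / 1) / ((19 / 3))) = 102 / 247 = 0.41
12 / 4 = 3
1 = 1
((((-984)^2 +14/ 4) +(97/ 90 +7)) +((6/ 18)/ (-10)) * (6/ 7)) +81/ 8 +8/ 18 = 2440060859/ 2520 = 968278.12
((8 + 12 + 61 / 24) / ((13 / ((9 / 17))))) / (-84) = -541 / 49504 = -0.01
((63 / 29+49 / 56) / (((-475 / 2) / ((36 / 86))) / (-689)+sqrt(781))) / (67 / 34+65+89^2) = -217467364725 / 540172641583641667+264091090068*sqrt(781) / 540172641583641667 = 0.00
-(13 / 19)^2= -0.47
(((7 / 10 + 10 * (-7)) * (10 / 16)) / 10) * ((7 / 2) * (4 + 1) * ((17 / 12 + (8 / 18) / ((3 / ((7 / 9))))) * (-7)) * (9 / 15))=5617997 / 11520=487.67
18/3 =6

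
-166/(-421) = 166/421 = 0.39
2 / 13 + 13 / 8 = 185 / 104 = 1.78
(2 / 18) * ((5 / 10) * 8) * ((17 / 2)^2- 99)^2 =11449 / 36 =318.03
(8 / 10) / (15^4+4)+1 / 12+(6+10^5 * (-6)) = -1822625520367 / 3037740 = -599993.92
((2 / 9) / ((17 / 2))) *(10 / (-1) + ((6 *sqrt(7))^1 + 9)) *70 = -280 / 153 + 560 *sqrt(7) / 51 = 27.22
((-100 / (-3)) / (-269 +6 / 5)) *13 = -500 / 309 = -1.62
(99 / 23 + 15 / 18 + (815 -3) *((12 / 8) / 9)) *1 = 19385 / 138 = 140.47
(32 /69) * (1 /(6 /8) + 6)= 704 /207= 3.40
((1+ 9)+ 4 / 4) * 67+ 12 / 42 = 5161 / 7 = 737.29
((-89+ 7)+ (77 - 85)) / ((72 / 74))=-185 / 2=-92.50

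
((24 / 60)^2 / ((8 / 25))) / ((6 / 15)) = 5 / 4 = 1.25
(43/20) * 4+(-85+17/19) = -75.51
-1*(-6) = 6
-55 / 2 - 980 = -2015 / 2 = -1007.50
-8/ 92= -2/ 23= -0.09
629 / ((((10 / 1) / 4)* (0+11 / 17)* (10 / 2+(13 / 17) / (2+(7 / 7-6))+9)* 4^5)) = 545343 / 19740160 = 0.03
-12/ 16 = -3/ 4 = -0.75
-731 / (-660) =731 / 660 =1.11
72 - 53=19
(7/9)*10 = 70/9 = 7.78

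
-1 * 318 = -318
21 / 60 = 7 / 20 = 0.35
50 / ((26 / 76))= 1900 / 13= 146.15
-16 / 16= -1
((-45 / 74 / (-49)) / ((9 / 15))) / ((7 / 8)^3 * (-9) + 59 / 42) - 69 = -888657333 / 12878257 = -69.00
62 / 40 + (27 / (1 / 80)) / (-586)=-12517 / 5860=-2.14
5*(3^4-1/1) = 400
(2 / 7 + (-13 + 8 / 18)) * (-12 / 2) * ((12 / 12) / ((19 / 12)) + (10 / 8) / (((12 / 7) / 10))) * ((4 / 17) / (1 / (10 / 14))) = 13964245 / 142443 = 98.03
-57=-57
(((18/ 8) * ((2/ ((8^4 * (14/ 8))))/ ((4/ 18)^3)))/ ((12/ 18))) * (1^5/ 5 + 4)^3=26040609/ 4096000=6.36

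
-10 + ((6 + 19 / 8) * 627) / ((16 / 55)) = 2309215 / 128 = 18040.74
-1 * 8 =-8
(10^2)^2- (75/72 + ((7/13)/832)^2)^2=1231578495935936823191/123171214536474624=9998.91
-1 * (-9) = 9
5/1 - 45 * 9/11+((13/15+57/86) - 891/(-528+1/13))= -2785334041/97385970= -28.60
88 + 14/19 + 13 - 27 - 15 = 1135/19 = 59.74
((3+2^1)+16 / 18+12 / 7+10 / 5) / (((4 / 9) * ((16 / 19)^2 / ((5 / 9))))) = 1092025 / 64512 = 16.93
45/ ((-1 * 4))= -45/ 4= -11.25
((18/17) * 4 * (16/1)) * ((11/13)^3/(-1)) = -1533312/37349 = -41.05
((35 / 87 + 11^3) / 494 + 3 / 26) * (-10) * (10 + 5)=-3019775 / 7163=-421.58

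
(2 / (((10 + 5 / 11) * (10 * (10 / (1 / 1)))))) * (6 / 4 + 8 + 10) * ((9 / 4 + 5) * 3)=37323 / 46000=0.81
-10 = -10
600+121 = 721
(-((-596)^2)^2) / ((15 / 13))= -1640319286528 / 15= -109354619101.87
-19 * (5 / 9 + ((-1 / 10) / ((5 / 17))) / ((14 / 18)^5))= 91822193 / 7563150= 12.14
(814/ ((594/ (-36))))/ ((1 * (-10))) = 74/ 15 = 4.93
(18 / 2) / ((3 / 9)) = 27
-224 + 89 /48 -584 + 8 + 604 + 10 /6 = -192.48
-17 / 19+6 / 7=-0.04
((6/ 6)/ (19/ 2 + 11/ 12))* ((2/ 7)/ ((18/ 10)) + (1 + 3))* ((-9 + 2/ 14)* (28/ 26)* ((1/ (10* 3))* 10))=-129952/ 102375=-1.27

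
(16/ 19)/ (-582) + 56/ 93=34320/ 57133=0.60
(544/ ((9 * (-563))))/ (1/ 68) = -36992/ 5067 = -7.30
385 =385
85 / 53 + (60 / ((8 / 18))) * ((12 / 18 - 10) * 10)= -667715 / 53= -12598.40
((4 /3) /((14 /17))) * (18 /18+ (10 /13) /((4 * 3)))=1411 /819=1.72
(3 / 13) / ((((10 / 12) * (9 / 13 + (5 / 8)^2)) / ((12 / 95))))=13824 / 427975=0.03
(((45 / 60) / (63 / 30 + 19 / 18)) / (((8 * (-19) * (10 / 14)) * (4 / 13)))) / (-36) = 273 / 1381376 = 0.00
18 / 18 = 1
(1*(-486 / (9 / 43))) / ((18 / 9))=-1161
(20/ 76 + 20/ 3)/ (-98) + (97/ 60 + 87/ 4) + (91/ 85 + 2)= 6259549/ 237405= 26.37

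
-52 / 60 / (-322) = 13 / 4830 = 0.00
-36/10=-18/5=-3.60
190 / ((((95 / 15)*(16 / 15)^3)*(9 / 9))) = 50625 / 2048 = 24.72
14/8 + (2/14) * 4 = 65/28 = 2.32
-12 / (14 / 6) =-36 / 7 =-5.14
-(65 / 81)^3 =-274625 / 531441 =-0.52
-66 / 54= -11 / 9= -1.22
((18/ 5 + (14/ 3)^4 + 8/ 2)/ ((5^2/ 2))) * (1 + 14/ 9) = 8977268/ 91125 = 98.52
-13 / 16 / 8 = -13 / 128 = -0.10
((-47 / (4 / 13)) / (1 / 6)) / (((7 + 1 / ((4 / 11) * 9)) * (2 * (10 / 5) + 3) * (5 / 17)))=-560898 / 9205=-60.93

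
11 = 11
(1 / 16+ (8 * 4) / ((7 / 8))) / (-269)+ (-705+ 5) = -21093703 / 30128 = -700.14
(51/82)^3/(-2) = -132651/1102736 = -0.12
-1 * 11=-11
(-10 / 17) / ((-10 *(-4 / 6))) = -3 / 34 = -0.09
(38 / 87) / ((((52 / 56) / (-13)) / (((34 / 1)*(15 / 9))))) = -346.51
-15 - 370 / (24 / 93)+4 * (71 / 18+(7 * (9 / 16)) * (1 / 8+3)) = -398521 / 288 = -1383.75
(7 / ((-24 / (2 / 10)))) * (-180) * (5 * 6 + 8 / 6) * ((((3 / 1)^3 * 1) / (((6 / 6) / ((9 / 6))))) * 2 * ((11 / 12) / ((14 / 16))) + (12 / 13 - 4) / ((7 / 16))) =332854 / 13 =25604.15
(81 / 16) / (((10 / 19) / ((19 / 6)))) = 30.46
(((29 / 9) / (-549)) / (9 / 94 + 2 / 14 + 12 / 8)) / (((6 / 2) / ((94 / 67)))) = -448427 / 284038326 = -0.00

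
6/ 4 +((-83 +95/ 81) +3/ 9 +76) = -647/ 162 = -3.99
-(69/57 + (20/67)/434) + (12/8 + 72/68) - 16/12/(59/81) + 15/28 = 8361999/158325556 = 0.05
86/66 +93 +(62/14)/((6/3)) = 96.52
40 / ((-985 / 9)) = -72 / 197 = -0.37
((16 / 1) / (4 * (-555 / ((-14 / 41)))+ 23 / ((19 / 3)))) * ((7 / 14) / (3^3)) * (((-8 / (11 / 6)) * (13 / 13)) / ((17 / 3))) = -17024 / 485362053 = -0.00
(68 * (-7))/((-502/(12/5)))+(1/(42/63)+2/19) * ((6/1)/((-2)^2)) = 446721/95380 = 4.68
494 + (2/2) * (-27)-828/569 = 264895/569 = 465.54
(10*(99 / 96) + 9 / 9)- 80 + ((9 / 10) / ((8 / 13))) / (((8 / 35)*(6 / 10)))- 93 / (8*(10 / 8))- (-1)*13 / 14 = -66.39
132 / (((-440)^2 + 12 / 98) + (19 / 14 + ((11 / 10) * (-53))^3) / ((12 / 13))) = -77616000 / 12387181319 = -0.01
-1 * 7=-7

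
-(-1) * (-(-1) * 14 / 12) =7 / 6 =1.17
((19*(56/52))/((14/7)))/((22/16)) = 1064/143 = 7.44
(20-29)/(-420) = 3/140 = 0.02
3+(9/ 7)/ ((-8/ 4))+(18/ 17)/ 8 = 1185/ 476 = 2.49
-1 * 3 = -3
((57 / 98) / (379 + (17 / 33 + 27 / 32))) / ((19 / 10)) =15840 / 19681291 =0.00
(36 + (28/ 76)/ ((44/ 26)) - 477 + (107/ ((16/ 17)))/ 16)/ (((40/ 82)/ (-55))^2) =-429054901495/ 77824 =-5513143.78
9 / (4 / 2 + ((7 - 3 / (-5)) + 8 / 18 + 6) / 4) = 405 / 248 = 1.63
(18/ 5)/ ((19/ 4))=0.76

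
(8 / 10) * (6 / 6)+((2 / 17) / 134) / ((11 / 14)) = 50186 / 62645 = 0.80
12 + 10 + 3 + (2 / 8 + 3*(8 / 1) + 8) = 229 / 4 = 57.25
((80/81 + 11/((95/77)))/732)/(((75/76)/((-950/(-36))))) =0.36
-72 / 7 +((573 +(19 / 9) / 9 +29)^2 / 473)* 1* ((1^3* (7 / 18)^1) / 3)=104533875625 / 1173067434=89.11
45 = 45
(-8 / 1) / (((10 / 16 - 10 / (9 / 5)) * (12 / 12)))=576 / 355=1.62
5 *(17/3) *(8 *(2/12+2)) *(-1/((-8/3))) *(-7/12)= -7735/72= -107.43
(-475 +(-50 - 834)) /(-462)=453 /154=2.94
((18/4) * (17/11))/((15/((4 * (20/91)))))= 408/1001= 0.41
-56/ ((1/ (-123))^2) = -847224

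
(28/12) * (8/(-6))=-28/9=-3.11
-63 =-63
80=80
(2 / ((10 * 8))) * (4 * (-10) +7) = -33 / 40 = -0.82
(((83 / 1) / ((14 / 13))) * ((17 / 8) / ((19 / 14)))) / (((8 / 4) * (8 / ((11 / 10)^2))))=2219503 / 243200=9.13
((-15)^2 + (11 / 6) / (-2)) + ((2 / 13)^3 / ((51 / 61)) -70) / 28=695177425 / 3137316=221.58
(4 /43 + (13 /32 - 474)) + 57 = -573105 /1376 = -416.50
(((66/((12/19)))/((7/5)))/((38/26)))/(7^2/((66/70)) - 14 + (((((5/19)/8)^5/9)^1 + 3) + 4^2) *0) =23595/17542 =1.35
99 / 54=1.83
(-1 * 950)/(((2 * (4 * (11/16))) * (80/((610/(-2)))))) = 28975/44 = 658.52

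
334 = 334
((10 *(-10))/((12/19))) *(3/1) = -475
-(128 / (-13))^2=-16384 / 169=-96.95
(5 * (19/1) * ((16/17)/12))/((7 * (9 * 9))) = 380/28917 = 0.01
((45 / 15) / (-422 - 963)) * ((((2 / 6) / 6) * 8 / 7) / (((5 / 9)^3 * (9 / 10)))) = -216 / 242375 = -0.00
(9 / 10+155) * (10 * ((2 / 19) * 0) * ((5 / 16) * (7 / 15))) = 0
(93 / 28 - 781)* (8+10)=-195975 / 14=-13998.21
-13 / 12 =-1.08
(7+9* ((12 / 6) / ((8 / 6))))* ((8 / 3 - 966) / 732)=-59245 / 2196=-26.98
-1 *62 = -62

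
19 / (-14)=-19 / 14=-1.36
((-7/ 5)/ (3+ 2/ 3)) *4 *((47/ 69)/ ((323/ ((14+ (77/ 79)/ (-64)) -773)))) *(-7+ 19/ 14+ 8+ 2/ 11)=16396937/ 2641760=6.21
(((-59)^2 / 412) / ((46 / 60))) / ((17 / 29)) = 18.80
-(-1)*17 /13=17 /13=1.31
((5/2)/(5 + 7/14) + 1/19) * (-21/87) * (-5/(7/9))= 4770/6061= 0.79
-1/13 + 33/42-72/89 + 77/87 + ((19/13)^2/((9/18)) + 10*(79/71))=21050533879/1300715598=16.18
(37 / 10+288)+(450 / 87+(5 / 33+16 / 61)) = 173546779 / 583770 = 297.29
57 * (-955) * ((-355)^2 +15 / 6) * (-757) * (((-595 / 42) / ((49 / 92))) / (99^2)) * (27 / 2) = -6768538923031625 / 35574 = -190266456485.96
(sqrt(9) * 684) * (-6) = -12312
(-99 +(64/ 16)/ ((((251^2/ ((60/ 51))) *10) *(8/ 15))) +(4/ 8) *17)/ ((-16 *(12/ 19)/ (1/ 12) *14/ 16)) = 3683226893/ 4318340544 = 0.85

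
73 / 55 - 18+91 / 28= -2953 / 220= -13.42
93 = 93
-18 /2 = -9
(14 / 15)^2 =196 / 225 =0.87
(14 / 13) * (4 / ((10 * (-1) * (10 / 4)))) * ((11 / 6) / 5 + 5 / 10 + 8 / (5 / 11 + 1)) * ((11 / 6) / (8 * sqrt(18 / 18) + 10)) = -14707 / 131625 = -0.11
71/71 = 1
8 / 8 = 1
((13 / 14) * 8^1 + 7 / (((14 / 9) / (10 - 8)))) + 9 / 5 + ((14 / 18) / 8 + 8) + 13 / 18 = 68161 / 2520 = 27.05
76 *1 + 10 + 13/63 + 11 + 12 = 6880/63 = 109.21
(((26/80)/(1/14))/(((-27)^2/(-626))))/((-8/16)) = 28483/3645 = 7.81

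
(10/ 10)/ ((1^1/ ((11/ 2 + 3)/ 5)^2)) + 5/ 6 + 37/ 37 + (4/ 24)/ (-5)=469/ 100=4.69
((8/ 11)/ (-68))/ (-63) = 2/ 11781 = 0.00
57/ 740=0.08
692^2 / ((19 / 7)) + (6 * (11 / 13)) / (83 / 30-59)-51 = 73492475929 / 416689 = 176372.49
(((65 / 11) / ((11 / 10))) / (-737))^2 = 422500 / 7952537329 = 0.00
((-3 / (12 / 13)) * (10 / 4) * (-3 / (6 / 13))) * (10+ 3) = 10985 / 16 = 686.56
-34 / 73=-0.47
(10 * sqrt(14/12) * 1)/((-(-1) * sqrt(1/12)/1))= 10 * sqrt(14)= 37.42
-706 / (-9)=78.44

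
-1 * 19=-19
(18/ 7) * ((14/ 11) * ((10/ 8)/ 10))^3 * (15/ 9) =735/ 42592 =0.02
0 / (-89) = 0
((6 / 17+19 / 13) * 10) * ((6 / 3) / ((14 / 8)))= 32080 / 1547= 20.74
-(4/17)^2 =-16/289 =-0.06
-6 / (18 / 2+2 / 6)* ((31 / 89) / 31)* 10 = -45 / 623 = -0.07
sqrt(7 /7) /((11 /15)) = 15 /11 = 1.36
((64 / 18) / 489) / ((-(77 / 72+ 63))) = -256 / 2255757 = -0.00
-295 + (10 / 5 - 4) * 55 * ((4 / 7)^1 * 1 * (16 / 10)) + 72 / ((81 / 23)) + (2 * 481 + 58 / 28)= 10601 / 18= 588.94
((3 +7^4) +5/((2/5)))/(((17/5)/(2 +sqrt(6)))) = 24165/17 +24165*sqrt(6)/34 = 3162.41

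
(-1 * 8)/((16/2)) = -1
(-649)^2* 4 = 1684804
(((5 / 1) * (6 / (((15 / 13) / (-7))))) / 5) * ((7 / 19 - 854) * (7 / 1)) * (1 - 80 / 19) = -1260443366 / 1805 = -698306.57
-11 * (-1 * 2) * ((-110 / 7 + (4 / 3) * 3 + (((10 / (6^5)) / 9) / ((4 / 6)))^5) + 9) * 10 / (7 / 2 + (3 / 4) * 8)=-7219445190880198717711435 / 114854809854912252346368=-62.86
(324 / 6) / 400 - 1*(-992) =992.14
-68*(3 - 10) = 476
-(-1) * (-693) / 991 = -693 / 991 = -0.70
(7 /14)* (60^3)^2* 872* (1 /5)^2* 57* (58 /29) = 92759592960000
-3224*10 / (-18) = 16120 / 9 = 1791.11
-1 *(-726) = 726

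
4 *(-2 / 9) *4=-32 / 9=-3.56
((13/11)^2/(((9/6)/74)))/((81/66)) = 50024/891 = 56.14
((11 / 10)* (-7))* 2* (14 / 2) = -539 / 5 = -107.80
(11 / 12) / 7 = 11 / 84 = 0.13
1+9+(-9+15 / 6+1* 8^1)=23 / 2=11.50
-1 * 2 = -2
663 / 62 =10.69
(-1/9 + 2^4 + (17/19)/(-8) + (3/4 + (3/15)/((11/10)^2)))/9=2763049/1489752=1.85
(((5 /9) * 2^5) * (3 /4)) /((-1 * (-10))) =4 /3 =1.33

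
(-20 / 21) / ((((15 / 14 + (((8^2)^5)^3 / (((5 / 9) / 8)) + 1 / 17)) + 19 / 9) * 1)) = -0.00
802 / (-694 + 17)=-802 / 677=-1.18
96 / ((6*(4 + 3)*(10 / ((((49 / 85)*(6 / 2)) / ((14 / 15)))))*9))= 4 / 85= 0.05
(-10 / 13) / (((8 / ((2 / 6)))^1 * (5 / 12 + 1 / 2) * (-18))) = 5 / 2574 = 0.00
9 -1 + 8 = 16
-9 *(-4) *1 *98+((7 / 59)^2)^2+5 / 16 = 684061418949 / 193877776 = 3528.31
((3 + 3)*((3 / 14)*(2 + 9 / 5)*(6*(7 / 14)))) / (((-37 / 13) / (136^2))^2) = 29659218481152 / 47915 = 618996524.70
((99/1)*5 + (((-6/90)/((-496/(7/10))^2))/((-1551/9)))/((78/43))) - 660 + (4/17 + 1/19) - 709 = -1399875339362391439/1602215856384000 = -873.71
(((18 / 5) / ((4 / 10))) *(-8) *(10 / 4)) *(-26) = 4680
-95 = -95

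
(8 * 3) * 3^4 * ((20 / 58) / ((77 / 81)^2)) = 127545840 / 171941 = 741.80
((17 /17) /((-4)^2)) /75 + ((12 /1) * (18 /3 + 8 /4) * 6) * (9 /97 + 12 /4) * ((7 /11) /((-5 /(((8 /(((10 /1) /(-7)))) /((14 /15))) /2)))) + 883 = 2001506267 /1280400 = 1563.19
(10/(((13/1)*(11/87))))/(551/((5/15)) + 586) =0.00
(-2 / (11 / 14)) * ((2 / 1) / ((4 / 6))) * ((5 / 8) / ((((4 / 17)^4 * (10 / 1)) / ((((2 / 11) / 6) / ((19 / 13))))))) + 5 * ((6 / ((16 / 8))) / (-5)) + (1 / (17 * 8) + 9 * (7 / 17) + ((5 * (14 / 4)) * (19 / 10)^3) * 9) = 1078342872429 / 1000524800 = 1077.78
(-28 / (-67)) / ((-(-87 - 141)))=7 / 3819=0.00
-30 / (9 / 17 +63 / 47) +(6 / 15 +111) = 118718 / 1245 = 95.36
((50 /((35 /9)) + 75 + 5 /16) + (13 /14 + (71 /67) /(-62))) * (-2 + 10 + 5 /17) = 2921859387 /3954608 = 738.85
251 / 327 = 0.77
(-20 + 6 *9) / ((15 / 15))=34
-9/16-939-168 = -17721/16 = -1107.56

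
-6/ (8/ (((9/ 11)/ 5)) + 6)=-27/ 247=-0.11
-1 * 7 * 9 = -63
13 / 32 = 0.41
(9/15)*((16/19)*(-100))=-960/19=-50.53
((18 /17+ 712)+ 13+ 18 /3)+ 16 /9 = 112277 /153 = 733.84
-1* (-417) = 417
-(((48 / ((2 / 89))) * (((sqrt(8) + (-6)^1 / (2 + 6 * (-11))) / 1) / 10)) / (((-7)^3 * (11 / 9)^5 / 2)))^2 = -2038517429308852689 / 1220604826753219600-5965664955909336 * sqrt(2) / 76287801672076225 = -1.78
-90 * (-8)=720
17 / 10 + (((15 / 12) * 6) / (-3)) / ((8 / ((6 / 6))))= 111 / 80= 1.39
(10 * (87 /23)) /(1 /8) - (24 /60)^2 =173908 /575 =302.45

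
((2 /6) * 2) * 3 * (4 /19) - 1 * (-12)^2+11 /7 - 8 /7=-19039 /133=-143.15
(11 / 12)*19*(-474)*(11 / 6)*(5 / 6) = -908105 / 72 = -12612.57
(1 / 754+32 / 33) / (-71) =-24161 / 1766622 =-0.01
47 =47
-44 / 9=-4.89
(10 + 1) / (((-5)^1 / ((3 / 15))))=-11 / 25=-0.44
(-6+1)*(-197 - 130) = 1635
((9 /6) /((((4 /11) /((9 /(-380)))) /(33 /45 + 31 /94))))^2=22022856801 /2041469440000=0.01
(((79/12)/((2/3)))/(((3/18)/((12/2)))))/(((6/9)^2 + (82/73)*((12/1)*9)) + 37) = 2.24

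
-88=-88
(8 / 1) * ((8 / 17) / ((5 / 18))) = 1152 / 85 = 13.55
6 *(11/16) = 33/8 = 4.12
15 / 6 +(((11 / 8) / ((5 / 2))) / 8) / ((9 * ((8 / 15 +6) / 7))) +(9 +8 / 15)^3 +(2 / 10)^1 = 1314139511 / 1512000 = 869.14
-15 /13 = -1.15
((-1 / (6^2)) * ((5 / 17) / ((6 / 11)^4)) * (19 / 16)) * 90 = -9.86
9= 9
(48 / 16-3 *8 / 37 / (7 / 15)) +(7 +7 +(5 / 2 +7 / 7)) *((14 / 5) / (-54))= 9827 / 13986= 0.70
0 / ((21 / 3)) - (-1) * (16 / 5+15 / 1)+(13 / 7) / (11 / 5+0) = 7332 / 385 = 19.04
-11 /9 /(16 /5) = -55 /144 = -0.38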